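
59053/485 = 59053/485 =121.76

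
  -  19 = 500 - 519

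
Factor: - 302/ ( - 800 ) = 151/400= 2^ ( - 4)*5^( - 2) * 151^1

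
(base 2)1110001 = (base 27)45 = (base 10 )113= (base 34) 3b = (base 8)161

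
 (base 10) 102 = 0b1100110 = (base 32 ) 36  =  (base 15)6c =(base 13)7b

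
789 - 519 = 270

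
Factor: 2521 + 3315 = 5836 = 2^2*1459^1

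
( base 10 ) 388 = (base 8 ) 604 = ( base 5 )3023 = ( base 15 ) 1ad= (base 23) gk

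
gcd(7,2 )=1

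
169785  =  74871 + 94914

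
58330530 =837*69690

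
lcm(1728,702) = 22464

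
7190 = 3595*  2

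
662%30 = 2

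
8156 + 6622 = 14778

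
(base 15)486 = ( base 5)13101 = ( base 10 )1026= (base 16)402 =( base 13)60c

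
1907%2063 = 1907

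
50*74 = 3700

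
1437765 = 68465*21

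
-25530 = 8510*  ( - 3)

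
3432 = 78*44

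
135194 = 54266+80928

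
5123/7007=5123/7007  =  0.73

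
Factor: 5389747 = 11^1 * 489977^1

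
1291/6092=1291/6092 = 0.21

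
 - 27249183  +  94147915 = 66898732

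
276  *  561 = 154836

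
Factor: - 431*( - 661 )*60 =17093460  =  2^2*3^1*5^1*431^1*661^1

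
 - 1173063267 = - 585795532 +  - 587267735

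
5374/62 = 2687/31= 86.68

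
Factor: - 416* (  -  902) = 2^6*11^1*13^1*41^1 =375232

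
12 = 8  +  4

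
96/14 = 48/7 = 6.86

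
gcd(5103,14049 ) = 63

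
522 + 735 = 1257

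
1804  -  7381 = - 5577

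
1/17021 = 1/17021 = 0.00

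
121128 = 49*2472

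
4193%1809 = 575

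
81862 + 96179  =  178041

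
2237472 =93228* 24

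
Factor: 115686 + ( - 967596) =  - 851910=- 2^1*3^1 * 5^1 *73^1*389^1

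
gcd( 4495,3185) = 5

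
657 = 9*73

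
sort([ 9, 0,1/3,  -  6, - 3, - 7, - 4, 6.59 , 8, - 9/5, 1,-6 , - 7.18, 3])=[  -  7.18, - 7, - 6, -6 , - 4, - 3, - 9/5, 0, 1/3, 1, 3, 6.59,8,9]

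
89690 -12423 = 77267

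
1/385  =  1/385 = 0.00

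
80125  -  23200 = 56925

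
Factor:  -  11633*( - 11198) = 130266334=2^1*11^1*509^1 *11633^1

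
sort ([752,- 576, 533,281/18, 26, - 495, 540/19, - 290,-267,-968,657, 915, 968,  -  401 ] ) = [- 968,-576, - 495, - 401,  -  290 , - 267, 281/18,  26, 540/19, 533,657,752, 915,968]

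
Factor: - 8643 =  - 3^1*43^1*67^1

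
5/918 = 5/918 = 0.01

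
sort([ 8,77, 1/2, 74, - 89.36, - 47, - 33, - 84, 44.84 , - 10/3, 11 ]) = [-89.36,-84, - 47, - 33, - 10/3, 1/2, 8, 11,44.84  ,  74,  77]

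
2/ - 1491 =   -  2/1491 = - 0.00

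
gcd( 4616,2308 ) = 2308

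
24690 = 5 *4938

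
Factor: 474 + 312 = 2^1* 3^1 * 131^1 = 786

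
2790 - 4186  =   - 1396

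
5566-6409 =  - 843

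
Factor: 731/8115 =3^(- 1)*  5^( - 1)*17^1*43^1*541^(-1 )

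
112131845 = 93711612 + 18420233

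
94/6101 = 94/6101 = 0.02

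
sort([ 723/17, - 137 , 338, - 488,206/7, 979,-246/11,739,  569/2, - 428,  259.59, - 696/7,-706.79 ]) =[ - 706.79, - 488,-428,-137, - 696/7,-246/11, 206/7, 723/17 , 259.59, 569/2,338, 739,979] 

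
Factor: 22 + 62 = 2^2 *3^1*7^1 = 84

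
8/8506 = 4/4253 = 0.00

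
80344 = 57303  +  23041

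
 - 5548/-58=2774/29 = 95.66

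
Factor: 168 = 2^3*3^1*7^1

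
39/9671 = 39/9671  =  0.00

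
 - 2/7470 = - 1/3735 = - 0.00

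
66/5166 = 11/861 = 0.01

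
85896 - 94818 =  -8922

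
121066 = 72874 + 48192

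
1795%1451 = 344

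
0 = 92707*0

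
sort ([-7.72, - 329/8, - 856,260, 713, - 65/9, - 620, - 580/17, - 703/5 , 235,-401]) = [-856, - 620,-401, - 703/5, - 329/8,-580/17, - 7.72, - 65/9, 235,260, 713 ] 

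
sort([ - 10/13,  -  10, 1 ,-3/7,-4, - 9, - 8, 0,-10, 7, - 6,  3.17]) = [ - 10,  -  10,  -  9, - 8, - 6, - 4,-10/13, - 3/7,0, 1,  3.17, 7]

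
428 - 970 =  - 542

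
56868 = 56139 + 729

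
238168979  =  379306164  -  141137185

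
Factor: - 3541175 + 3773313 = 2^1*37^1*3137^1 = 232138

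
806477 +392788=1199265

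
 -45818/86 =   -  22909/43 = - 532.77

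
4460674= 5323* 838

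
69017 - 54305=14712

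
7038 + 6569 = 13607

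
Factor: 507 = 3^1*13^2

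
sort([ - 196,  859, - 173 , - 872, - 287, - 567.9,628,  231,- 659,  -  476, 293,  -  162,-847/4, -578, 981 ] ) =[ - 872, - 659,  -  578, - 567.9,-476, - 287, - 847/4, - 196, - 173, - 162, 231,  293 , 628,859, 981]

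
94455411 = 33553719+60901692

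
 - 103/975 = -1 + 872/975 =- 0.11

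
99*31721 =3140379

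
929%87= 59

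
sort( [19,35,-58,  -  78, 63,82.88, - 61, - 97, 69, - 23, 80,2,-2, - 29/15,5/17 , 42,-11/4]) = [ - 97, - 78,-61, - 58, - 23, - 11/4, - 2, - 29/15  ,  5/17, 2,19,35, 42,  63,69, 80,82.88]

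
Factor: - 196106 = -2^1 *31^1*3163^1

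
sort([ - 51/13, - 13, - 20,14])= [ - 20, - 13, - 51/13,14] 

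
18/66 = 3/11 = 0.27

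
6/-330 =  - 1 + 54/55 = - 0.02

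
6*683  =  4098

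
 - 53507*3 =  - 160521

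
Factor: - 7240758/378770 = - 3^1*5^(  -  1) * 7^(  -  1 )*773^( - 1 ) * 172399^1 = - 517197/27055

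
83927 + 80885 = 164812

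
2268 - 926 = 1342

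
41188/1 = 41188 = 41188.00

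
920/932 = 230/233 = 0.99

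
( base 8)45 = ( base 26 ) 1b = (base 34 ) 13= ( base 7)52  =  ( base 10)37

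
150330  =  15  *10022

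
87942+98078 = 186020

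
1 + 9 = 10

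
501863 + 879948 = 1381811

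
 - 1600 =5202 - 6802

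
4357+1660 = 6017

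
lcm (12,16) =48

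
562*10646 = 5983052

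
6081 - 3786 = 2295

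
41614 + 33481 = 75095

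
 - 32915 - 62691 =- 95606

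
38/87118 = 19/43559 = 0.00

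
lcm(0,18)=0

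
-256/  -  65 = 3 + 61/65 = 3.94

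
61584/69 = 20528/23 =892.52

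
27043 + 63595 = 90638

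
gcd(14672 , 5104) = 16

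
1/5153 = 1/5153 = 0.00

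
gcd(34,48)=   2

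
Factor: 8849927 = 1511^1 * 5857^1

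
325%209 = 116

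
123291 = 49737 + 73554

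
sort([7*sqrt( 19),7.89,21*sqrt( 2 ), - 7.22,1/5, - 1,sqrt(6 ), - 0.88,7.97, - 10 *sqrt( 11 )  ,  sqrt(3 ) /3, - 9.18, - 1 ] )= [ - 10*sqrt( 11),-9.18, - 7.22, - 1 , - 1,  -  0.88, 1/5,sqrt(3) /3,sqrt( 6),7.89, 7.97,21*sqrt( 2 ),7*sqrt( 19) ]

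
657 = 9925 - 9268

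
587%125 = 87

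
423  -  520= - 97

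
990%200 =190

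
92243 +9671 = 101914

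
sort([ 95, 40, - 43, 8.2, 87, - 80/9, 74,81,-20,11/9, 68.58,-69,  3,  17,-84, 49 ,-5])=[ - 84, - 69 ,-43, - 20, - 80/9, - 5, 11/9,  3, 8.2, 17, 40, 49,68.58, 74,81, 87, 95] 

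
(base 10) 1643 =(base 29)1rj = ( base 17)5bb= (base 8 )3153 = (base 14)855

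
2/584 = 1/292 = 0.00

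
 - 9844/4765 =  -  9844/4765  =  -2.07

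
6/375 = 2/125 = 0.02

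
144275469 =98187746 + 46087723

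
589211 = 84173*7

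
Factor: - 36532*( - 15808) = 577497856 = 2^8*13^1 * 19^1*9133^1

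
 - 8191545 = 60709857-68901402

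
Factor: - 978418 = - 2^1*7^1*17^1*4111^1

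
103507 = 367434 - 263927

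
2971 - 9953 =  - 6982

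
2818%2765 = 53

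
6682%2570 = 1542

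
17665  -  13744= 3921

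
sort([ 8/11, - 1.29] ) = [ - 1.29,  8/11] 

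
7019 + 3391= 10410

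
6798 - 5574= 1224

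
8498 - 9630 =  -1132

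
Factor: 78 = 2^1*3^1 * 13^1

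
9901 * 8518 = 84336718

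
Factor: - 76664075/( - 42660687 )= 3^ ( - 1)*5^2*43^( - 1)*330703^(-1 ) * 3066563^1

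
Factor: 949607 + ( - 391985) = 557622 = 2^1*3^2*13^1* 2383^1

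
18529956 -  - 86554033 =105083989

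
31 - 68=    - 37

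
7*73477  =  514339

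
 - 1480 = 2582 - 4062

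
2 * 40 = 80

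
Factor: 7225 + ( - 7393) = -168= -2^3*3^1*7^1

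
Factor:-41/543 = -3^ (-1 )*41^1* 181^(  -  1 ) 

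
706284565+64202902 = 770487467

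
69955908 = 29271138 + 40684770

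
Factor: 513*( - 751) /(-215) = 385263/215 = 3^3*5^(-1)*19^1*43^( - 1 ) * 751^1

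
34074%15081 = 3912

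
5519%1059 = 224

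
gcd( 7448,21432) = 152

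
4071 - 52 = 4019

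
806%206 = 188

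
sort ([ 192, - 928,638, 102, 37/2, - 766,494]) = [ - 928,  -  766,37/2,102,192,494,638]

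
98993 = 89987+9006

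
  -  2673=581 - 3254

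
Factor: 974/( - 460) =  - 2^(-1) *5^(-1)* 23^( - 1 )*487^1= - 487/230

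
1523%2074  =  1523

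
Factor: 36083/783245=5^( - 1)*43^(  -  1)*3643^( - 1)*36083^1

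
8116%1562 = 306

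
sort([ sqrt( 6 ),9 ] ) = [ sqrt( 6), 9] 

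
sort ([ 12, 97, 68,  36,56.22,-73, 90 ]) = [ - 73,  12,36, 56.22, 68, 90 , 97 ] 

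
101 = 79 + 22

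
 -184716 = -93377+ - 91339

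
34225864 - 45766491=  -  11540627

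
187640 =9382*20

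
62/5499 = 62/5499 = 0.01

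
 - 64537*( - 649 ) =41884513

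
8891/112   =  79 + 43/112 = 79.38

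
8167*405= 3307635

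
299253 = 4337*69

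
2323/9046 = 2323/9046 = 0.26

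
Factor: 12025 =5^2  *13^1*37^1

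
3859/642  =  6 +7/642 = 6.01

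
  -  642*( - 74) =47508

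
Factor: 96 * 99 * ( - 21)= - 2^5*3^4 * 7^1*11^1 =- 199584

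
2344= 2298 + 46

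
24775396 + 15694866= 40470262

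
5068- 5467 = - 399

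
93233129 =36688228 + 56544901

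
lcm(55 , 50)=550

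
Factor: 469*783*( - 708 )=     -  259996716 =- 2^2*3^4*7^1*29^1*59^1*67^1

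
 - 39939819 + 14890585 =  - 25049234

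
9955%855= 550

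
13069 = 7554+5515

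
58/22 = 29/11 = 2.64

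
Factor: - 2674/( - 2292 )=2^( - 1 )*3^( - 1 )*7^1=7/6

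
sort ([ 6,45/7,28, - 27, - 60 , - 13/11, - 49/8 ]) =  [ - 60 , - 27, - 49/8, - 13/11,6,  45/7,28 ]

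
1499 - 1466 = 33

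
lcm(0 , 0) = 0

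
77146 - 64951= 12195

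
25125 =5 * 5025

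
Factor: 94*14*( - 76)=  - 2^4*7^1  *  19^1*47^1 = - 100016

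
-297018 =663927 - 960945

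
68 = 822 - 754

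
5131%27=1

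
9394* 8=75152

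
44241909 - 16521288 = 27720621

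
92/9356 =23/2339 = 0.01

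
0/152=0 = 0.00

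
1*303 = 303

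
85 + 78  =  163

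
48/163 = 48/163 = 0.29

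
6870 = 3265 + 3605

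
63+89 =152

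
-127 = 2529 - 2656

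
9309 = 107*87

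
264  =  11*24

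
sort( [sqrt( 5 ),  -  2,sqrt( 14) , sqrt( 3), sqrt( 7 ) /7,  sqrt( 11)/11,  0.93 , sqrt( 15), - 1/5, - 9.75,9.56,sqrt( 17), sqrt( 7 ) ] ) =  [ - 9.75, - 2  ,-1/5,sqrt( 11)/11, sqrt( 7)/7,0.93, sqrt (3),sqrt( 5),sqrt( 7), sqrt(14),sqrt(15 ),sqrt( 17 ),9.56 ] 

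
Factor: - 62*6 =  - 2^2*3^1 *31^1 = - 372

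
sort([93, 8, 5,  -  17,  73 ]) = [-17 , 5, 8,73,  93]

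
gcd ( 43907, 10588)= 1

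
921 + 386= 1307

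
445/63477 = 445/63477 = 0.01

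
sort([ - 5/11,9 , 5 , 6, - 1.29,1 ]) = [  -  1.29 , - 5/11,1,5,6,9 ]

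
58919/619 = 58919/619 = 95.18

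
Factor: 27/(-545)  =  -3^3*5^( - 1)*109^( - 1 )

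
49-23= 26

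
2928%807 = 507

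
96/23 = 96/23 = 4.17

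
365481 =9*40609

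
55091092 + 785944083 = 841035175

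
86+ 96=182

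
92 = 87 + 5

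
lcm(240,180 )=720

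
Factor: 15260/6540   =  7/3 = 3^ ( - 1)*7^1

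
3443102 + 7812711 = 11255813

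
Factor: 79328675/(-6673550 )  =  -3173147/266942 = - 2^( - 1)*13^ (-1) *547^1*5801^1*10267^(-1) 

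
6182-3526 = 2656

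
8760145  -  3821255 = 4938890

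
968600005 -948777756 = 19822249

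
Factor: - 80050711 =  - 13^1 * 31^1*198637^1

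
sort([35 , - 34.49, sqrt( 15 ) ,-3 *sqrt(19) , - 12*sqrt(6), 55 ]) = [ - 34.49, - 12*sqrt( 6), - 3*sqrt( 19 ),sqrt( 15), 35 , 55 ] 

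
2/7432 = 1/3716 = 0.00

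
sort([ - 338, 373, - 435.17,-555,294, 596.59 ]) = [ - 555, - 435.17, - 338, 294, 373, 596.59] 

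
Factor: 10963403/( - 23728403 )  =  -11^1 * 521^1*1913^1*23728403^ ( - 1) 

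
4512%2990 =1522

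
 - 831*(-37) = 30747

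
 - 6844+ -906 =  - 7750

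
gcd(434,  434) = 434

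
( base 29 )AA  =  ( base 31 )9l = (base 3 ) 102010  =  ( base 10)300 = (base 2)100101100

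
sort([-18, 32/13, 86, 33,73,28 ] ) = [ -18, 32/13,  28, 33, 73, 86 ]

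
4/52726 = 2/26363 = 0.00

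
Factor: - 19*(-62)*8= 9424 = 2^4*19^1*31^1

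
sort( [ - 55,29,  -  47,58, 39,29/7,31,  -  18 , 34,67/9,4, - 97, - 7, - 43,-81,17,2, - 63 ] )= [ - 97, - 81, - 63,-55, - 47, -43, - 18  , - 7,2,4, 29/7,67/9,17, 29,31,34,39, 58 ] 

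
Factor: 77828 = 2^2 * 19457^1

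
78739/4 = 78739/4= 19684.75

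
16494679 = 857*19247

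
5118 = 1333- - 3785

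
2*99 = 198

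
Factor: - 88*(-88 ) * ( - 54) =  - 418176  =  - 2^7*3^3*11^2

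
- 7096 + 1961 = -5135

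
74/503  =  74/503 = 0.15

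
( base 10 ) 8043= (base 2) 1111101101011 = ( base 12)47a3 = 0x1F6B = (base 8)17553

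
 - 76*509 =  - 38684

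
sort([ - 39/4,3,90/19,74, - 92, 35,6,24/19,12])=[ - 92, - 39/4, 24/19,3,90/19,6,12, 35,74 ]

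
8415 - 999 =7416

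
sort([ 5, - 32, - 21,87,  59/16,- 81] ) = [  -  81, - 32, -21, 59/16, 5, 87] 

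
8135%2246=1397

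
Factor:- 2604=  -  2^2*3^1*7^1*31^1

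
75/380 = 15/76 = 0.20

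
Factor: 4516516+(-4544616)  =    -  2^2*5^2*281^1 = -  28100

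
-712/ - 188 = 3 + 37/47 = 3.79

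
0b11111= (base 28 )13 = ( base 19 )1C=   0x1f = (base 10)31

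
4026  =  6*671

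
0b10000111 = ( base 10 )135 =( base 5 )1020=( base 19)72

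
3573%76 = 1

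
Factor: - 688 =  - 2^4*43^1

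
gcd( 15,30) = 15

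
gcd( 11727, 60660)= 9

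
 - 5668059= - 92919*61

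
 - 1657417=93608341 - 95265758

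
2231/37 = 60+11/37 =60.30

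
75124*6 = 450744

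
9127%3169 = 2789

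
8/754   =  4/377=0.01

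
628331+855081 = 1483412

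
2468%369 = 254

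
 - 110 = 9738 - 9848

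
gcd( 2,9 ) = 1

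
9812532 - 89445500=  - 79632968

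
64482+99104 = 163586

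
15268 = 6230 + 9038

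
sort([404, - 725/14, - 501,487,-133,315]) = [-501, - 133,  -  725/14,315, 404, 487]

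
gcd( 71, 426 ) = 71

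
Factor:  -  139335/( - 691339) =3^1*5^1 * 7^1*11^(- 1)*17^( - 1)*1327^1*3697^ ( - 1)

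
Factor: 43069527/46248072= 2^(-3)*3^1*13^( - 1)*227^( - 1)* 653^( - 1)*4785503^1=14356509/15416024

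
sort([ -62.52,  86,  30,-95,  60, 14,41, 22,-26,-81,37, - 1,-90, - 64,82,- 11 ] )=[ - 95,-90 ,  -  81,-64,-62.52 ,-26,-11, - 1,14,22,30, 37,  41,  60, 82,  86 ] 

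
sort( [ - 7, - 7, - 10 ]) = [ - 10,- 7, - 7]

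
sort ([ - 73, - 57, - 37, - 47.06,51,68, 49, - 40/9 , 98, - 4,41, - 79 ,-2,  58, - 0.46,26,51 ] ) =[ - 79,-73,-57,-47.06,  -  37 , - 40/9,  -  4,- 2,  -  0.46,26, 41 , 49,51,51,58,  68, 98]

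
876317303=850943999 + 25373304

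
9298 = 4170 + 5128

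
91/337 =91/337=0.27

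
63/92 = 63/92 = 0.68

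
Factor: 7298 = 2^1*41^1 * 89^1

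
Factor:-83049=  - 3^1*19^1*31^1*47^1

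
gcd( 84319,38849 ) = 1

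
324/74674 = 162/37337=0.00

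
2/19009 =2/19009 = 0.00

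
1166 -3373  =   - 2207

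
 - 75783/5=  - 15157 + 2/5 = - 15156.60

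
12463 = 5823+6640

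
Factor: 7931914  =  2^1*193^1*20549^1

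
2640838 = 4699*562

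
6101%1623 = 1232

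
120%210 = 120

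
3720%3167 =553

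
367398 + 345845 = 713243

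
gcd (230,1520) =10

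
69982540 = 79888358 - 9905818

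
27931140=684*40835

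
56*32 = 1792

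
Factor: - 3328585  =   - 5^1 * 13^1*41^1*1249^1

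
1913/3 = 1913/3 = 637.67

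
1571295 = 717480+853815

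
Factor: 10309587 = 3^1*29^1*163^1*727^1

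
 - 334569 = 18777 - 353346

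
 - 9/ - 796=9/796 = 0.01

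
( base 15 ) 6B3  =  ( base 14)7A6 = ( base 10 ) 1518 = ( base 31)1hu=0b10111101110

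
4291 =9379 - 5088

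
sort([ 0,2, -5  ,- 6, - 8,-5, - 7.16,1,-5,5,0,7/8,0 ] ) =[ - 8, - 7.16,-6  , - 5,- 5, - 5, 0,0,0, 7/8,1,2 , 5 ]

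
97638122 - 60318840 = 37319282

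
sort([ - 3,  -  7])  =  [ - 7 , - 3]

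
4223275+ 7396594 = 11619869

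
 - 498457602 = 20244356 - 518701958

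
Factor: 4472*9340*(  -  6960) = -290708620800 = - 2^9 *3^1*5^2*13^1 * 29^1 * 43^1*467^1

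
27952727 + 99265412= 127218139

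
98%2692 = 98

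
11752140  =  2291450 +9460690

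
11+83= 94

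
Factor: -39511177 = - 73^1*541249^1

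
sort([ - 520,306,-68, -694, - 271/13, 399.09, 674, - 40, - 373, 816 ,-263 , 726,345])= [-694, - 520, - 373,-263, -68, - 40, - 271/13, 306,345, 399.09 , 674,  726,816 ] 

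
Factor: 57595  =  5^1 *11519^1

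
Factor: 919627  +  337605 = 1257232 = 2^4*78577^1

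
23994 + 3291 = 27285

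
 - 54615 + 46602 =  - 8013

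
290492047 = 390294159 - 99802112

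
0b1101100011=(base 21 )1k6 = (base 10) 867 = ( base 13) 519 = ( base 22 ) 1h9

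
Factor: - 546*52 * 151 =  - 2^3 * 3^1*7^1*13^2*151^1= -  4287192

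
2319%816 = 687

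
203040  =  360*564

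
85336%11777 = 2897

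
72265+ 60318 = 132583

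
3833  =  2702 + 1131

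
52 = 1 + 51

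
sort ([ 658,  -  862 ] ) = [ - 862, 658] 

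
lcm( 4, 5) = 20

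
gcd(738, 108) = 18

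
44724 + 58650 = 103374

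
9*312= 2808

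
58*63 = 3654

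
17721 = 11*1611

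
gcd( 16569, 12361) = 263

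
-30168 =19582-49750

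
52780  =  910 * 58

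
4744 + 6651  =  11395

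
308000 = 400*770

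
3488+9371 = 12859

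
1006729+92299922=93306651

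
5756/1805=3 +341/1805 = 3.19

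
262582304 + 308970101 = 571552405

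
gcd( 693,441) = 63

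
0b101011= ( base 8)53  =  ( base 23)1K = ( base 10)43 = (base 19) 25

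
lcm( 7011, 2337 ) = 7011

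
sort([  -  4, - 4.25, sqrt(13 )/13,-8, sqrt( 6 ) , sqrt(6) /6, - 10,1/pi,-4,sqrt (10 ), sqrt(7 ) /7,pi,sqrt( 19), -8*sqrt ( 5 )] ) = [ - 8*sqrt (5 ) ,-10, - 8, - 4.25 , - 4, - 4,sqrt(13) /13,1/pi, sqrt( 7)/7,sqrt ( 6 )/6, sqrt ( 6 ),pi, sqrt (10),sqrt (19 )]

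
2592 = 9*288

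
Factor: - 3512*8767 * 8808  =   - 2^6*3^1*11^1*367^1*439^1*797^1= - 271195712832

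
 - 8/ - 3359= 8/3359 = 0.00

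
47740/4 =11935 =11935.00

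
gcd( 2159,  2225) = 1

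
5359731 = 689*7779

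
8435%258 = 179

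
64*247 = 15808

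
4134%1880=374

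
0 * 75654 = 0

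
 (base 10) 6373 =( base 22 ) D3F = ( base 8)14345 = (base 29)7GM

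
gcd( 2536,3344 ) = 8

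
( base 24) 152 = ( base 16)2ba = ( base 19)1he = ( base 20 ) 1EI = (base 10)698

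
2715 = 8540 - 5825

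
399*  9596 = 3828804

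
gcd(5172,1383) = 3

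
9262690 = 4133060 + 5129630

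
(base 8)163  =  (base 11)A5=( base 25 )4f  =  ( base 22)55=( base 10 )115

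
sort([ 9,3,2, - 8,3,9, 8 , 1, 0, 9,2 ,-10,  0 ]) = [ - 10, - 8, 0,0, 1 , 2, 2,3,3, 8, 9,9, 9] 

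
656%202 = 50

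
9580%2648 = 1636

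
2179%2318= 2179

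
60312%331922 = 60312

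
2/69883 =2/69883= 0.00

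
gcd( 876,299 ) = 1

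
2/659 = 2/659 = 0.00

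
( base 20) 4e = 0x5E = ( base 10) 94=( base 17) 59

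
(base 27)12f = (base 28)10E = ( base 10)798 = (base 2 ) 1100011110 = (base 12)566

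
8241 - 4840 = 3401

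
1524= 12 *127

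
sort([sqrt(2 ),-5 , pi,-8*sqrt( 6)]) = [ - 8*sqrt( 6 ),  -  5 , sqrt(  2), pi ] 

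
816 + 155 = 971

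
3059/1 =3059  =  3059.00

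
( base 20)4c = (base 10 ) 92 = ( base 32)2S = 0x5c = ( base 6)232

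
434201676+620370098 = 1054571774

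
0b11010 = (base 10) 26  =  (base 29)q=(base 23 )13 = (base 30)q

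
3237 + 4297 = 7534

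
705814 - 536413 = 169401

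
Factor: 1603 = 7^1 * 229^1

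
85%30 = 25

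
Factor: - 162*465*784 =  - 59058720 = -2^5*3^5 * 5^1 * 7^2*31^1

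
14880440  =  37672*395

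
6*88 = 528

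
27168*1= 27168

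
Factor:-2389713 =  - 3^1 * 796571^1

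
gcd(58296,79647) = 3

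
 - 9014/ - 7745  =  1  +  1269/7745 = 1.16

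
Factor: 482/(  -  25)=- 2^1* 5^( - 2)*241^1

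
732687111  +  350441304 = 1083128415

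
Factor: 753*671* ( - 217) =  - 3^1*7^1*11^1*31^1*61^1*251^1 = - 109642071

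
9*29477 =265293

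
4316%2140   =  36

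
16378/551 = 862/29 =29.72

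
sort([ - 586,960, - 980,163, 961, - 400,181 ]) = [ - 980, - 586, - 400,  163,181 , 960, 961] 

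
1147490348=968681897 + 178808451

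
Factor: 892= 2^2*223^1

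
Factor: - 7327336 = - 2^3* 915917^1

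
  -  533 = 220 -753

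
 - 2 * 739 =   -  1478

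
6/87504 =1/14584 = 0.00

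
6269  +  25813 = 32082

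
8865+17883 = 26748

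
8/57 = 8/57 = 0.14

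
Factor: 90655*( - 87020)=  - 2^2*5^2* 19^1*229^1 * 18131^1=-7888798100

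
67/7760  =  67/7760 = 0.01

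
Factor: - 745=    - 5^1*149^1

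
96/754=48/377 = 0.13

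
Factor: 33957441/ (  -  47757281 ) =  -3^3 * 7^2*11^( - 1)*13^( - 1 )*337^(- 1 )*991^(-1 )*25667^1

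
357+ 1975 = 2332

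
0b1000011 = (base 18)3D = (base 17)3g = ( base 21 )34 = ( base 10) 67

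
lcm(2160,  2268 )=45360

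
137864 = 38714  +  99150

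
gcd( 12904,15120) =8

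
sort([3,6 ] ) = [3,  6] 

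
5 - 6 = -1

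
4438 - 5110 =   -  672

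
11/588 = 11/588 = 0.02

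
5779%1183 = 1047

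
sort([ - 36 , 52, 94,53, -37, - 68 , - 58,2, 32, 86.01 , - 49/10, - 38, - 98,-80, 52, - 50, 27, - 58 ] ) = [ - 98, - 80,-68, - 58, - 58 ,-50, - 38,- 37, - 36, - 49/10, 2,27, 32,52,52,  53, 86.01, 94]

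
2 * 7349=14698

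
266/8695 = 266/8695 = 0.03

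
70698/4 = 35349/2 =17674.50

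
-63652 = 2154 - 65806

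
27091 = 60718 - 33627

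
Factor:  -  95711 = -7^1*11^2*113^1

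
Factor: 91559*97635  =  3^1*5^1*13^1* 23^1 *283^1*  7043^1 = 8939362965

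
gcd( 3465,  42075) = 495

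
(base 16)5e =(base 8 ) 136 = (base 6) 234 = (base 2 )1011110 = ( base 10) 94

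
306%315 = 306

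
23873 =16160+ 7713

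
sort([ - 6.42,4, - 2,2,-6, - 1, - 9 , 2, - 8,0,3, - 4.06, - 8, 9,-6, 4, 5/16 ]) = [ -9, - 8,-8, - 6.42 , - 6 , - 6,  -  4.06, - 2, - 1,0,5/16,2,2,3, 4,4,9]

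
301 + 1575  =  1876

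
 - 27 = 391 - 418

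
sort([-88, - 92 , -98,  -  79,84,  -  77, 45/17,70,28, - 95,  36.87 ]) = [ - 98 ,- 95, - 92, - 88,-79, - 77,45/17,28, 36.87,70, 84 ] 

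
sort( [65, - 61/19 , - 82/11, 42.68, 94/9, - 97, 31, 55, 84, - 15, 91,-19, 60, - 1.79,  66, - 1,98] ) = [-97, - 19,-15, - 82/11, -61/19,-1.79,- 1,94/9 , 31,  42.68,55,60, 65,66,84,  91,98 ] 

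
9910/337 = 29 + 137/337 = 29.41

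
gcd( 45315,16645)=5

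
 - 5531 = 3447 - 8978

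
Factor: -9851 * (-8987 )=88530937 = 11^1* 19^1*43^1*9851^1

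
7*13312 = 93184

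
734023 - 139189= 594834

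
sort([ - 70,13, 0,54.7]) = [ - 70,0,13,54.7]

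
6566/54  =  3283/27  =  121.59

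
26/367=26/367  =  0.07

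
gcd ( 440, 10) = 10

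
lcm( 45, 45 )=45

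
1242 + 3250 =4492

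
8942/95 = 8942/95 =94.13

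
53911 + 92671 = 146582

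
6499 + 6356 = 12855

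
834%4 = 2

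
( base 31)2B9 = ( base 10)2272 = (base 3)10010011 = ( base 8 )4340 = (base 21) 534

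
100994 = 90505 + 10489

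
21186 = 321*66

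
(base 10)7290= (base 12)4276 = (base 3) 101000000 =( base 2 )1110001111010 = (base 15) 2260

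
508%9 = 4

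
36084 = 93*388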